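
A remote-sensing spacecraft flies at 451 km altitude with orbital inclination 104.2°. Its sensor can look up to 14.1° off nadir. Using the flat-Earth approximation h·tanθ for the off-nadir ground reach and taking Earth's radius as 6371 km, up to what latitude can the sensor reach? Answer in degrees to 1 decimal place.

Retrograde orbit: the ground track reaches ±(180° − i) = ±(180 − 104.2) = ±75.8°.
Sensor half-swath on the ground ≈ 451·tan(14.1°) = 113 km = 1.02° of latitude.
Maximum observable latitude ≈ 75.8 + 1.02 = 76.8°.

76.8°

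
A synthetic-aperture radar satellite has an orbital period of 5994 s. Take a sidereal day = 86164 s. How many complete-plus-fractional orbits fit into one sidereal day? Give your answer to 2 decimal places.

14.38

Orbits per sidereal day = 86164 / 5994.0 = 14.375.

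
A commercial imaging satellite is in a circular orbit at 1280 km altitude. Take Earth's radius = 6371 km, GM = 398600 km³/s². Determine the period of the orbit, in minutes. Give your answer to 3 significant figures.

Semi-major axis a = 6371 + 1280 = 7651 km. Period T = 2π√(a³/μ) = 2π√(7651³/398600) = 6660.2 s = 111.00 min.

111 min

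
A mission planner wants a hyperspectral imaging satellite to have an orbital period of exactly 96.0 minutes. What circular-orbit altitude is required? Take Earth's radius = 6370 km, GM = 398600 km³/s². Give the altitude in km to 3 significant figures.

575 km

T = 96.0 min = 5760.0 s.
From T = 2π√(a³/μ): a = (μ T²/4π²)^(1/3) = (398600 × 5760.0² / 4π²)^(1/3) = 6945 km.
Altitude h = a − R = 6945 − 6370 = 575 km.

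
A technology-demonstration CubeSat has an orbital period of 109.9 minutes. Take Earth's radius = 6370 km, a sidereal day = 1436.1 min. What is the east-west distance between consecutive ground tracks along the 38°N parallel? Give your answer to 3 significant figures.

2410 km

T = 109.9 min = 6594.0 s.
Node shift per orbit = (6594.0/86166) × 360° = 27.55°.
Equatorial spacing = 27.55 × 111.2 km/° = 3063 km.
At 38° latitude, spacing = 3063 × cos(38°) = 2414 km.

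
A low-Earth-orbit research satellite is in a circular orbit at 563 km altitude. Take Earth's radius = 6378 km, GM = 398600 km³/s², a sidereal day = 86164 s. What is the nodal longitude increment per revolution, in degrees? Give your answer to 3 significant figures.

24.0°

Semi-major axis a = 6378 + 563 = 6941 km. Period T = 2π√(a³/μ) = 2π√(6941³/398600) = 5755.0 s = 95.92 min.
During one orbit Earth rotates (5755.0 / 86164) × 360° = 24.04°.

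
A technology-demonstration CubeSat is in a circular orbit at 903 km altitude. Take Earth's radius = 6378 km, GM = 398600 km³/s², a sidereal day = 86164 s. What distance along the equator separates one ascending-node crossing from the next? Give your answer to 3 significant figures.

2880 km

Semi-major axis a = 6378 + 903 = 7281 km. Period T = 2π√(a³/μ) = 2π√(7281³/398600) = 6183.0 s = 103.05 min.
During one orbit Earth rotates (6183.0 / 86164) × 360° = 25.83°.
At the equator that is 25.83° × (2π·6378/360) km/° = 25.83 × 111.3 = 2876 km.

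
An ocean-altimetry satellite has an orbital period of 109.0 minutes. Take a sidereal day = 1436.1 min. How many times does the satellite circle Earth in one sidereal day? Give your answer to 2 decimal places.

T = 109.0 min = 6540.0 s.
Orbits per sidereal day = 86166 / 6540.0 = 13.175.

13.18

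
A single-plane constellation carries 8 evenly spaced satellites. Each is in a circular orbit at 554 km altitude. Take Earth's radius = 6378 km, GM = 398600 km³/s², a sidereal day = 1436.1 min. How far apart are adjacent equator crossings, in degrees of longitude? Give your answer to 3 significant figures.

3.00°

Semi-major axis a = 6378 + 554 = 6932 km. Period T = 2π√(a³/μ) = 2π√(6932³/398600) = 5743.8 s = 95.73 min.
Single-satellite node shift = (5743.8/86166) × 360° = 24.00°.
With 8 satellites evenly phased, successive equator crossings are 24.00/8 = 3.000° apart.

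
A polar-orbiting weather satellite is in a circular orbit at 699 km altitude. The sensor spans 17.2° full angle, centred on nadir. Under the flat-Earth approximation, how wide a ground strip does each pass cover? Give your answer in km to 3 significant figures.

211 km

Half-angle = 17.2°/2 = 8.6°.
Swath width ≈ 2h·tan(θ/2) = 2 × 699 × tan(8.6°) = 211.4 km.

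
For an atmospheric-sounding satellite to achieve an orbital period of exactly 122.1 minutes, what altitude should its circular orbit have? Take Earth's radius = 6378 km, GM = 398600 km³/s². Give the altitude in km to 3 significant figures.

1770 km

T = 122.1 min = 7326.0 s.
From T = 2π√(a³/μ): a = (μ T²/4π²)^(1/3) = (398600 × 7326.0² / 4π²)^(1/3) = 8153 km.
Altitude h = a − R = 8153 − 6378 = 1775 km.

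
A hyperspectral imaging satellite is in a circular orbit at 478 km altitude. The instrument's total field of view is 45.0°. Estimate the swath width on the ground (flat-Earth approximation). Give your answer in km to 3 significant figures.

396 km

Half-angle = 45.0°/2 = 22.5°.
Swath width ≈ 2h·tan(θ/2) = 2 × 478 × tan(22.5°) = 396.0 km.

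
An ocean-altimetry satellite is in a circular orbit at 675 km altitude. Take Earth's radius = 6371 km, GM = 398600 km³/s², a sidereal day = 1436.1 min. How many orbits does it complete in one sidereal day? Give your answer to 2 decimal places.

Semi-major axis a = 6371 + 675 = 7046 km. Period T = 2π√(a³/μ) = 2π√(7046³/398600) = 5886.1 s = 98.10 min.
Orbits per sidereal day = 86166 / 5886.1 = 14.639.

14.64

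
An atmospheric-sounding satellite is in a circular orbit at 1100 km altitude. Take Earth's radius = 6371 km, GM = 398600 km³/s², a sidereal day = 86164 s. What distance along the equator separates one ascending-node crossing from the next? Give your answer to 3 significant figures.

Semi-major axis a = 6371 + 1100 = 7471 km. Period T = 2π√(a³/μ) = 2π√(7471³/398600) = 6426.6 s = 107.11 min.
During one orbit Earth rotates (6426.6 / 86164) × 360° = 26.85°.
At the equator that is 26.85° × (2π·6371/360) km/° = 26.85 × 111.2 = 2986 km.

2990 km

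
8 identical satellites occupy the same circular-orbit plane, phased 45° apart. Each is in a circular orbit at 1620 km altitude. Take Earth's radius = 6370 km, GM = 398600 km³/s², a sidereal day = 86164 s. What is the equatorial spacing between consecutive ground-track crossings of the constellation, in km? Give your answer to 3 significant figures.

413 km

Semi-major axis a = 6370 + 1620 = 7990 km. Period T = 2π√(a³/μ) = 2π√(7990³/398600) = 7107.7 s = 118.46 min.
Single-satellite node shift = (7107.7/86164) × 360° = 29.70°.
With 8 satellites evenly phased, successive equator crossings are 29.70/8 = 3.712° apart.
That is 3.712 × 111.2 = 413 km at the equator.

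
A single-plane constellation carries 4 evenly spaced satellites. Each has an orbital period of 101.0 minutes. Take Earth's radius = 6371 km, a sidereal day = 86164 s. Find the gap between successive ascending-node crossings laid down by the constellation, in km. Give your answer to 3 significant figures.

704 km

T = 101.0 min = 6060.0 s.
Single-satellite node shift = (6060.0/86164) × 360° = 25.32°.
With 4 satellites evenly phased, successive equator crossings are 25.32/4 = 6.330° apart.
That is 6.330 × 111.2 = 704 km at the equator.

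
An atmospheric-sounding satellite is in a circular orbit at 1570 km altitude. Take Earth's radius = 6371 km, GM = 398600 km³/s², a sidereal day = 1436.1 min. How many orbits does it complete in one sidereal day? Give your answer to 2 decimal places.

12.24

Semi-major axis a = 6371 + 1570 = 7941 km. Period T = 2π√(a³/μ) = 2π√(7941³/398600) = 7042.5 s = 117.37 min.
Orbits per sidereal day = 86166 / 7042.5 = 12.235.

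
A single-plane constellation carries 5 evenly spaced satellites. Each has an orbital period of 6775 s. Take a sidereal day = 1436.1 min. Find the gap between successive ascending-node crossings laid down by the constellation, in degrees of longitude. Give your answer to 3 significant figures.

Single-satellite node shift = (6775.0/86166) × 360° = 28.31°.
With 5 satellites evenly phased, successive equator crossings are 28.31/5 = 5.661° apart.

5.66°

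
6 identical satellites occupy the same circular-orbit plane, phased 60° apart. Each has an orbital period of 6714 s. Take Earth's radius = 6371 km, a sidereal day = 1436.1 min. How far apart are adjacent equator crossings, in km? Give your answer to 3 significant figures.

520 km

Single-satellite node shift = (6714.0/86166) × 360° = 28.05°.
With 6 satellites evenly phased, successive equator crossings are 28.05/6 = 4.675° apart.
That is 4.675 × 111.2 = 520 km at the equator.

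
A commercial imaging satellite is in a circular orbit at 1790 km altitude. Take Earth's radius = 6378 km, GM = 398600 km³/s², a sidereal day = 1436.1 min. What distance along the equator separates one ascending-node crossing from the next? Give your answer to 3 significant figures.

Semi-major axis a = 6378 + 1790 = 8168 km. Period T = 2π√(a³/μ) = 2π√(8168³/398600) = 7346.6 s = 122.44 min.
During one orbit Earth rotates (7346.6 / 86166) × 360° = 30.69°.
At the equator that is 30.69° × (2π·6378/360) km/° = 30.69 × 111.3 = 3417 km.

3420 km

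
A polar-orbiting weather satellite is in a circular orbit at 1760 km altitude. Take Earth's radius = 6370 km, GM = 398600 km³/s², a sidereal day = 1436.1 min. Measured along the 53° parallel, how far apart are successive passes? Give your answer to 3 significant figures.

Semi-major axis a = 6370 + 1760 = 8130 km. Period T = 2π√(a³/μ) = 2π√(8130³/398600) = 7295.4 s = 121.59 min.
Node shift per orbit = (7295.4/86166) × 360° = 30.48°.
Equatorial spacing = 30.48 × 111.2 km/° = 3389 km.
At 53° latitude, spacing = 3389 × cos(53°) = 2039 km.

2040 km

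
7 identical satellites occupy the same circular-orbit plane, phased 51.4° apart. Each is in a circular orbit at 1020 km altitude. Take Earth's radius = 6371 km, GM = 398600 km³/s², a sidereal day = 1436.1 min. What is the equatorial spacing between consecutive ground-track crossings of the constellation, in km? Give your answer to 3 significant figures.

420 km

Semi-major axis a = 6371 + 1020 = 7391 km. Period T = 2π√(a³/μ) = 2π√(7391³/398600) = 6323.6 s = 105.39 min.
Single-satellite node shift = (6323.6/86166) × 360° = 26.42°.
With 7 satellites evenly phased, successive equator crossings are 26.42/7 = 3.774° apart.
That is 3.774 × 111.2 = 420 km at the equator.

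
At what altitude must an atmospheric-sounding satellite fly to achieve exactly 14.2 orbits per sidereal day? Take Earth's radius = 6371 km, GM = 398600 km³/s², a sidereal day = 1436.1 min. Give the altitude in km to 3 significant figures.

Required period T = 86166 / 14.2 = 6068.0 s.
From T = 2π√(a³/μ): a = (μ T²/4π²)^(1/3) = (398600 × 6068.0² / 4π²)^(1/3) = 7190 km.
Altitude h = a − R = 7190 − 6371 = 819 km.

819 km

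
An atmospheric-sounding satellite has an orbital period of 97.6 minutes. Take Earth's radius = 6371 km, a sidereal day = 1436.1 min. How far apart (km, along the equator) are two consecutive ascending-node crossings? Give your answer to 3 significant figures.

2720 km

T = 97.6 min = 5856.0 s.
During one orbit Earth rotates (5856.0 / 86166) × 360° = 24.47°.
At the equator that is 24.47° × (2π·6371/360) km/° = 24.47 × 111.2 = 2721 km.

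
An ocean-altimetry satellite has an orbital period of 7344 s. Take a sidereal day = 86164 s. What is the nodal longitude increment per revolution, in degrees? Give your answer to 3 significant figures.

30.7°

During one orbit Earth rotates (7344.0 / 86164) × 360° = 30.68°.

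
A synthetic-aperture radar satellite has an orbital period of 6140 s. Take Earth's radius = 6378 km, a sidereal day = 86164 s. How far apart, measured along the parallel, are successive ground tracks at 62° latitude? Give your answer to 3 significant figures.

1340 km

Node shift per orbit = (6140.0/86164) × 360° = 25.65°.
Equatorial spacing = 25.65 × 111.3 km/° = 2856 km.
At 62° latitude, spacing = 2856 × cos(62°) = 1341 km.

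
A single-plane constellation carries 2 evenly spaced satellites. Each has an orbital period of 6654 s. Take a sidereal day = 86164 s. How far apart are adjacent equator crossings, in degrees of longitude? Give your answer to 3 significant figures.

Single-satellite node shift = (6654.0/86164) × 360° = 27.80°.
With 2 satellites evenly phased, successive equator crossings are 27.80/2 = 13.900° apart.

13.9°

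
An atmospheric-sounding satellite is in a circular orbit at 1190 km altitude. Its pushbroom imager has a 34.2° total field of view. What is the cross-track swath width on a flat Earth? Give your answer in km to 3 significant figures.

Half-angle = 34.2°/2 = 17.1°.
Swath width ≈ 2h·tan(θ/2) = 2 × 1190 × tan(17.1°) = 732.2 km.

732 km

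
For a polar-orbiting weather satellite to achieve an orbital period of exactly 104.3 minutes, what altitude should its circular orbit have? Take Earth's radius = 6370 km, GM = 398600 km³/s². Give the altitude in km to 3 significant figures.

970 km

T = 104.3 min = 6258.0 s.
From T = 2π√(a³/μ): a = (μ T²/4π²)^(1/3) = (398600 × 6258.0² / 4π²)^(1/3) = 7340 km.
Altitude h = a − R = 7340 − 6370 = 970 km.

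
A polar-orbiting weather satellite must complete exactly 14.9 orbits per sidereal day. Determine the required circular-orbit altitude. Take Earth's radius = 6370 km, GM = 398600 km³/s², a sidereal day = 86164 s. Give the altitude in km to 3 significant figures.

593 km

Required period T = 86164 / 14.9 = 5782.8 s.
From T = 2π√(a³/μ): a = (μ T²/4π²)^(1/3) = (398600 × 5782.8² / 4π²)^(1/3) = 6963 km.
Altitude h = a − R = 6963 − 6370 = 593 km.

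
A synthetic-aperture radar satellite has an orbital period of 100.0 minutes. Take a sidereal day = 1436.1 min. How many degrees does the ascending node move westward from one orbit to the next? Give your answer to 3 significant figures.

25.1°

T = 100.0 min = 6000.0 s.
During one orbit Earth rotates (6000.0 / 86166) × 360° = 25.07°.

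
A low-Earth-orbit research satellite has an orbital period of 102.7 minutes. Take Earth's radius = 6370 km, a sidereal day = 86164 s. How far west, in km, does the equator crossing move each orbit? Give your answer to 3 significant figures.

T = 102.7 min = 6162.0 s.
During one orbit Earth rotates (6162.0 / 86164) × 360° = 25.75°.
At the equator that is 25.75° × (2π·6370/360) km/° = 25.75 × 111.2 = 2862 km.

2860 km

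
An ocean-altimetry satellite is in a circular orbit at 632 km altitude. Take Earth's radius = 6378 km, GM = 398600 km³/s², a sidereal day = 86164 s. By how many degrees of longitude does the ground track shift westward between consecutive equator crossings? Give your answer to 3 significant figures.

24.4°

Semi-major axis a = 6378 + 632 = 7010 km. Period T = 2π√(a³/μ) = 2π√(7010³/398600) = 5841.0 s = 97.35 min.
During one orbit Earth rotates (5841.0 / 86164) × 360° = 24.40°.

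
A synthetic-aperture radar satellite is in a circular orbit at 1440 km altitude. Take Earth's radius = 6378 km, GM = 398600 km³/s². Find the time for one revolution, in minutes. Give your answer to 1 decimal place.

114.7 min

Semi-major axis a = 6378 + 1440 = 7818 km. Period T = 2π√(a³/μ) = 2π√(7818³/398600) = 6879.5 s = 114.66 min.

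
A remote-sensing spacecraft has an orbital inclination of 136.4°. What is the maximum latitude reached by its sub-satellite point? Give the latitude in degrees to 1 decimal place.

43.6°

Retrograde orbit: the ground track reaches ±(180° − i) = ±(180 − 136.4) = ±43.6°.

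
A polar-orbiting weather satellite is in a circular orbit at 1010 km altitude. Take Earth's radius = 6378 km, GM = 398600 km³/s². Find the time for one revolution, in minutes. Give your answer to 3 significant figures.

Semi-major axis a = 6378 + 1010 = 7388 km. Period T = 2π√(a³/μ) = 2π√(7388³/398600) = 6319.8 s = 105.33 min.

105 min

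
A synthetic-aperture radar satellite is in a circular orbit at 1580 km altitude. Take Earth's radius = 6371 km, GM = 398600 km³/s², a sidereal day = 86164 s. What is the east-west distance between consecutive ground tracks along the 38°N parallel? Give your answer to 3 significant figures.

Semi-major axis a = 6371 + 1580 = 7951 km. Period T = 2π√(a³/μ) = 2π√(7951³/398600) = 7055.8 s = 117.60 min.
Node shift per orbit = (7055.8/86164) × 360° = 29.48°.
Equatorial spacing = 29.48 × 111.2 km/° = 3278 km.
At 38° latitude, spacing = 3278 × cos(38°) = 2583 km.

2580 km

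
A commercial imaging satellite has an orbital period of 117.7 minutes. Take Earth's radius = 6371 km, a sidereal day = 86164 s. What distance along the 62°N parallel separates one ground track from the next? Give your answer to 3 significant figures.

1540 km

T = 117.7 min = 7062.0 s.
Node shift per orbit = (7062.0/86164) × 360° = 29.51°.
Equatorial spacing = 29.51 × 111.2 km/° = 3281 km.
At 62° latitude, spacing = 3281 × cos(62°) = 1540 km.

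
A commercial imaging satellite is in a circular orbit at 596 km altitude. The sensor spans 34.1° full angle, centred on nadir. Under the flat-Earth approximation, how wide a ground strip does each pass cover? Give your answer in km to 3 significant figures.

366 km

Half-angle = 34.1°/2 = 17.05°.
Swath width ≈ 2h·tan(θ/2) = 2 × 596 × tan(17.05°) = 365.6 km.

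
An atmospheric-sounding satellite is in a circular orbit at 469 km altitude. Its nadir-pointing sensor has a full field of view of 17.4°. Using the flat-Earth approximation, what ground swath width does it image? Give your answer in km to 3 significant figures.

144 km

Half-angle = 17.4°/2 = 8.7°.
Swath width ≈ 2h·tan(θ/2) = 2 × 469 × tan(8.7°) = 143.5 km.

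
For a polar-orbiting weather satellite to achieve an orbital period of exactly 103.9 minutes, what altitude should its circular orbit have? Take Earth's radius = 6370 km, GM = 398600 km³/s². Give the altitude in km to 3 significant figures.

T = 103.9 min = 6234.0 s.
From T = 2π√(a³/μ): a = (μ T²/4π²)^(1/3) = (398600 × 6234.0² / 4π²)^(1/3) = 7321 km.
Altitude h = a − R = 7321 − 6370 = 951 km.

951 km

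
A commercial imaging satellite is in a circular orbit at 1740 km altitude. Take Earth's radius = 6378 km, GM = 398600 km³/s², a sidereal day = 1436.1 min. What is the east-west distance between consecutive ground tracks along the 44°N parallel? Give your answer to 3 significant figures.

Semi-major axis a = 6378 + 1740 = 8118 km. Period T = 2π√(a³/μ) = 2π√(8118³/398600) = 7279.2 s = 121.32 min.
Node shift per orbit = (7279.2/86166) × 360° = 30.41°.
Equatorial spacing = 30.41 × 111.3 km/° = 3385 km.
At 44° latitude, spacing = 3385 × cos(44°) = 2435 km.

2440 km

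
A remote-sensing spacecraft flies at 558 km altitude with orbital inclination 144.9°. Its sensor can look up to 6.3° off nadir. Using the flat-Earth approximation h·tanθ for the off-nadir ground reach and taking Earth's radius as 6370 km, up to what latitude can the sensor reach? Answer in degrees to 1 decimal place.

35.7°

Retrograde orbit: the ground track reaches ±(180° − i) = ±(180 − 144.9) = ±35.1°.
Sensor half-swath on the ground ≈ 558·tan(6.3°) = 62 km = 0.55° of latitude.
Maximum observable latitude ≈ 35.1 + 0.55 = 35.7°.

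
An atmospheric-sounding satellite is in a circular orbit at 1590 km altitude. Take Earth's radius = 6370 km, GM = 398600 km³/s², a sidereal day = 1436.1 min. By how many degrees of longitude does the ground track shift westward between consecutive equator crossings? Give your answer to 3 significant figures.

Semi-major axis a = 6370 + 1590 = 7960 km. Period T = 2π√(a³/μ) = 2π√(7960³/398600) = 7067.7 s = 117.80 min.
During one orbit Earth rotates (7067.7 / 86166) × 360° = 29.53°.

29.5°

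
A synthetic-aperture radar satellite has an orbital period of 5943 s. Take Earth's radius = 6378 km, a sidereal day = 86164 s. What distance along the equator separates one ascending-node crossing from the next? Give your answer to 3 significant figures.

2760 km

During one orbit Earth rotates (5943.0 / 86164) × 360° = 24.83°.
At the equator that is 24.83° × (2π·6378/360) km/° = 24.83 × 111.3 = 2764 km.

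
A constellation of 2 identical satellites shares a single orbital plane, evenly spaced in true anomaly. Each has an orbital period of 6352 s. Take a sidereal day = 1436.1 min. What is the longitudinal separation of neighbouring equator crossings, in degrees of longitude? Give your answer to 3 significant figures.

13.3°

Single-satellite node shift = (6352.0/86166) × 360° = 26.54°.
With 2 satellites evenly phased, successive equator crossings are 26.54/2 = 13.269° apart.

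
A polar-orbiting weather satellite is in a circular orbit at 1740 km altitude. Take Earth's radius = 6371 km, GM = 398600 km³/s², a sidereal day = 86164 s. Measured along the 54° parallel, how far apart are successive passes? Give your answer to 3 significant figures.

Semi-major axis a = 6371 + 1740 = 8111 km. Period T = 2π√(a³/μ) = 2π√(8111³/398600) = 7269.8 s = 121.16 min.
Node shift per orbit = (7269.8/86164) × 360° = 30.37°.
Equatorial spacing = 30.37 × 111.2 km/° = 3377 km.
At 54° latitude, spacing = 3377 × cos(54°) = 1985 km.

1990 km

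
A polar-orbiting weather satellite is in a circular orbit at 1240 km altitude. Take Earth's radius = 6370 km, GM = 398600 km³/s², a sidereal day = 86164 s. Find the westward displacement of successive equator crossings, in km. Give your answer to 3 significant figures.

3070 km

Semi-major axis a = 6370 + 1240 = 7610 km. Period T = 2π√(a³/μ) = 2π√(7610³/398600) = 6606.8 s = 110.11 min.
During one orbit Earth rotates (6606.8 / 86164) × 360° = 27.60°.
At the equator that is 27.60° × (2π·6370/360) km/° = 27.60 × 111.2 = 3069 km.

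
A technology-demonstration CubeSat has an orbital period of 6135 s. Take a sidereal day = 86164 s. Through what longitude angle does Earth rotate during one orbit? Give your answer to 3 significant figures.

25.6°

During one orbit Earth rotates (6135.0 / 86164) × 360° = 25.63°.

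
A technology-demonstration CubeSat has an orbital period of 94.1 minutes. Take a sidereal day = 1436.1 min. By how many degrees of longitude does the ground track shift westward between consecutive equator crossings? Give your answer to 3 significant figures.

T = 94.1 min = 5646.0 s.
During one orbit Earth rotates (5646.0 / 86166) × 360° = 23.59°.

23.6°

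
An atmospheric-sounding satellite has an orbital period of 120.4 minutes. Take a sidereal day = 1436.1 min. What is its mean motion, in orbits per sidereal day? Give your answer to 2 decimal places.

T = 120.4 min = 7224.0 s.
Orbits per sidereal day = 86166 / 7224.0 = 11.928.

11.93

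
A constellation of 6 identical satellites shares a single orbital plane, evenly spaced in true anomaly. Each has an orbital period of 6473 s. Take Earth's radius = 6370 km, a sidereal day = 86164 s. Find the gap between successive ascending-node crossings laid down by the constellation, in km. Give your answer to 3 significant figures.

Single-satellite node shift = (6473.0/86164) × 360° = 27.04°.
With 6 satellites evenly phased, successive equator crossings are 27.04/6 = 4.507° apart.
That is 4.507 × 111.2 = 501 km at the equator.

501 km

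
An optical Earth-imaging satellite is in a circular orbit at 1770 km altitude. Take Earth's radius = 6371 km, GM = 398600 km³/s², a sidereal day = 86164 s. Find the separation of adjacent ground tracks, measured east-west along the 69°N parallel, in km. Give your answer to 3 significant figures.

1220 km

Semi-major axis a = 6371 + 1770 = 8141 km. Period T = 2π√(a³/μ) = 2π√(8141³/398600) = 7310.2 s = 121.84 min.
Node shift per orbit = (7310.2/86164) × 360° = 30.54°.
Equatorial spacing = 30.54 × 111.2 km/° = 3396 km.
At 69° latitude, spacing = 3396 × cos(69°) = 1217 km.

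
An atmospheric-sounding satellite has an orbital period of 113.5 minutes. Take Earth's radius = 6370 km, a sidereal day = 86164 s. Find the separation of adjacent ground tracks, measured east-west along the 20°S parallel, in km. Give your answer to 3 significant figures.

T = 113.5 min = 6810.0 s.
Node shift per orbit = (6810.0/86164) × 360° = 28.45°.
Equatorial spacing = 28.45 × 111.2 km/° = 3163 km.
At 20° latitude, spacing = 3163 × cos(20°) = 2973 km.

2970 km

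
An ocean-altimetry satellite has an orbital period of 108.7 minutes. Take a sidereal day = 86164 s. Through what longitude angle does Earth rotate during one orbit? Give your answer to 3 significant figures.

27.2°

T = 108.7 min = 6522.0 s.
During one orbit Earth rotates (6522.0 / 86164) × 360° = 27.25°.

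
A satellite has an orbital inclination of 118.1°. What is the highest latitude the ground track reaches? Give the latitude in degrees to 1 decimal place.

61.9°

Retrograde orbit: the ground track reaches ±(180° − i) = ±(180 − 118.1) = ±61.9°.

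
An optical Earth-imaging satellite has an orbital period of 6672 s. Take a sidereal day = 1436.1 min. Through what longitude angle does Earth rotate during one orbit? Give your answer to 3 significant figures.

During one orbit Earth rotates (6672.0 / 86166) × 360° = 27.88°.

27.9°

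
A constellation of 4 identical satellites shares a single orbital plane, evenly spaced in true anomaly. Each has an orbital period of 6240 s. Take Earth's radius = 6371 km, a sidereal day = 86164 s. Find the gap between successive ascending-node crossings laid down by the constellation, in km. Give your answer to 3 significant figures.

Single-satellite node shift = (6240.0/86164) × 360° = 26.07°.
With 4 satellites evenly phased, successive equator crossings are 26.07/4 = 6.518° apart.
That is 6.518 × 111.2 = 725 km at the equator.

725 km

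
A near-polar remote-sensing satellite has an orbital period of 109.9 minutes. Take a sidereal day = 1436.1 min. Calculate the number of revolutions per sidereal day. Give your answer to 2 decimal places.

13.07

T = 109.9 min = 6594.0 s.
Orbits per sidereal day = 86166 / 6594.0 = 13.067.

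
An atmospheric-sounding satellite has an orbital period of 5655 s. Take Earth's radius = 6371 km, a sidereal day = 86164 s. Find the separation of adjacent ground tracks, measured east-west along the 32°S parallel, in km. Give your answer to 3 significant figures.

Node shift per orbit = (5655.0/86164) × 360° = 23.63°.
Equatorial spacing = 23.63 × 111.2 km/° = 2627 km.
At 32° latitude, spacing = 2627 × cos(32°) = 2228 km.

2230 km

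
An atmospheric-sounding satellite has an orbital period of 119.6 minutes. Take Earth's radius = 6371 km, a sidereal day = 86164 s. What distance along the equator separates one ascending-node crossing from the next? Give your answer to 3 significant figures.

T = 119.6 min = 7176.0 s.
During one orbit Earth rotates (7176.0 / 86164) × 360° = 29.98°.
At the equator that is 29.98° × (2π·6371/360) km/° = 29.98 × 111.2 = 3334 km.

3330 km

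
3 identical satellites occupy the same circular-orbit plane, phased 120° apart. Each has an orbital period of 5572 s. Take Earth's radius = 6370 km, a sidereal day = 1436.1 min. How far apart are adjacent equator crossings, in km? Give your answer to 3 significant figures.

863 km

Single-satellite node shift = (5572.0/86166) × 360° = 23.28°.
With 3 satellites evenly phased, successive equator crossings are 23.28/3 = 7.760° apart.
That is 7.760 × 111.2 = 863 km at the equator.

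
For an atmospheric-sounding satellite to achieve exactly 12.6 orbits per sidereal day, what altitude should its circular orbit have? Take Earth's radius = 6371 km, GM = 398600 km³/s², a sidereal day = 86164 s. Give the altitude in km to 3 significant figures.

Required period T = 86164 / 12.6 = 6838.4 s.
From T = 2π√(a³/μ): a = (μ T²/4π²)^(1/3) = (398600 × 6838.4² / 4π²)^(1/3) = 7787 km.
Altitude h = a − R = 7787 − 6371 = 1416 km.

1420 km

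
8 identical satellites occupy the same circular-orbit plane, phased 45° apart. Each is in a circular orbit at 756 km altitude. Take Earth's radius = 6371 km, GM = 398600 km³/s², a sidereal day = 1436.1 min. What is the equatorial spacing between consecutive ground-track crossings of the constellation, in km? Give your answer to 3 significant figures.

348 km

Semi-major axis a = 6371 + 756 = 7127 km. Period T = 2π√(a³/μ) = 2π√(7127³/398600) = 5987.9 s = 99.80 min.
Single-satellite node shift = (5987.9/86166) × 360° = 25.02°.
With 8 satellites evenly phased, successive equator crossings are 25.02/8 = 3.127° apart.
That is 3.127 × 111.2 = 348 km at the equator.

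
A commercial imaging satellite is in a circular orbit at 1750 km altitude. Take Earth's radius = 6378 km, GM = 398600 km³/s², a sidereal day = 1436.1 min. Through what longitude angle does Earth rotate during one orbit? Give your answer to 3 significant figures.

30.5°

Semi-major axis a = 6378 + 1750 = 8128 km. Period T = 2π√(a³/μ) = 2π√(8128³/398600) = 7292.7 s = 121.54 min.
During one orbit Earth rotates (7292.7 / 86166) × 360° = 30.47°.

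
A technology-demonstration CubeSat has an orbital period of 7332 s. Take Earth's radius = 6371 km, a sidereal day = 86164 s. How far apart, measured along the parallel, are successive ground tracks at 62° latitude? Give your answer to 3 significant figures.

1600 km

Node shift per orbit = (7332.0/86164) × 360° = 30.63°.
Equatorial spacing = 30.63 × 111.2 km/° = 3406 km.
At 62° latitude, spacing = 3406 × cos(62°) = 1599 km.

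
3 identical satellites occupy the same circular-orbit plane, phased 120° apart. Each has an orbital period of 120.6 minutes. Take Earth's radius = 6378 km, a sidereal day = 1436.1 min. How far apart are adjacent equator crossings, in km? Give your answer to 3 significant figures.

T = 120.6 min = 7236.0 s.
Single-satellite node shift = (7236.0/86166) × 360° = 30.23°.
With 3 satellites evenly phased, successive equator crossings are 30.23/3 = 10.077° apart.
That is 10.077 × 111.3 = 1122 km at the equator.

1120 km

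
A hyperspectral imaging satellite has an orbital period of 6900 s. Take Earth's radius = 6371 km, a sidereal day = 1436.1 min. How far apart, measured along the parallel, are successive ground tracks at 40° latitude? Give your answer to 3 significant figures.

2460 km

Node shift per orbit = (6900.0/86166) × 360° = 28.83°.
Equatorial spacing = 28.83 × 111.2 km/° = 3206 km.
At 40° latitude, spacing = 3206 × cos(40°) = 2456 km.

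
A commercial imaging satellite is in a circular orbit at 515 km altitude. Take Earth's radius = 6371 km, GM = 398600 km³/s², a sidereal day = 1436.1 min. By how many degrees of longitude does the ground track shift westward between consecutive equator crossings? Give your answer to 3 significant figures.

23.8°

Semi-major axis a = 6371 + 515 = 6886 km. Period T = 2π√(a³/μ) = 2π√(6886³/398600) = 5686.7 s = 94.78 min.
During one orbit Earth rotates (5686.7 / 86166) × 360° = 23.76°.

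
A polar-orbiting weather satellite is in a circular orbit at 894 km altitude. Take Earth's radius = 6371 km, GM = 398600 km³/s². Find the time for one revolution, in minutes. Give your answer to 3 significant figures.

Semi-major axis a = 6371 + 894 = 7265 km. Period T = 2π√(a³/μ) = 2π√(7265³/398600) = 6162.6 s = 102.71 min.

103 min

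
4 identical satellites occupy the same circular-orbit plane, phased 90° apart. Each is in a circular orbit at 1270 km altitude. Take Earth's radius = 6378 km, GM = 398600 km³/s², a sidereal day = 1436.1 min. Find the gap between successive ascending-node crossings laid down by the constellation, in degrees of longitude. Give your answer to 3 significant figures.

Semi-major axis a = 6378 + 1270 = 7648 km. Period T = 2π√(a³/μ) = 2π√(7648³/398600) = 6656.3 s = 110.94 min.
Single-satellite node shift = (6656.3/86166) × 360° = 27.81°.
With 4 satellites evenly phased, successive equator crossings are 27.81/4 = 6.952° apart.

6.95°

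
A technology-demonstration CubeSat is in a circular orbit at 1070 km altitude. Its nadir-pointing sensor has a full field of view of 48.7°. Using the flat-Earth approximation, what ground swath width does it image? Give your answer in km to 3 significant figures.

Half-angle = 48.7°/2 = 24.35°.
Swath width ≈ 2h·tan(θ/2) = 2 × 1070 × tan(24.35°) = 968.5 km.

968 km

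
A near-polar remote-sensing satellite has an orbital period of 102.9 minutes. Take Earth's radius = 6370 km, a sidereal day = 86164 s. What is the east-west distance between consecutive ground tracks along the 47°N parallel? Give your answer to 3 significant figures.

T = 102.9 min = 6174.0 s.
Node shift per orbit = (6174.0/86164) × 360° = 25.80°.
Equatorial spacing = 25.80 × 111.2 km/° = 2868 km.
At 47° latitude, spacing = 2868 × cos(47°) = 1956 km.

1960 km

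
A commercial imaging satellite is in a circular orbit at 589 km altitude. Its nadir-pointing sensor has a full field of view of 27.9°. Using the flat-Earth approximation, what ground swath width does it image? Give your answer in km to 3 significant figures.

293 km

Half-angle = 27.9°/2 = 13.95°.
Swath width ≈ 2h·tan(θ/2) = 2 × 589 × tan(13.95°) = 292.6 km.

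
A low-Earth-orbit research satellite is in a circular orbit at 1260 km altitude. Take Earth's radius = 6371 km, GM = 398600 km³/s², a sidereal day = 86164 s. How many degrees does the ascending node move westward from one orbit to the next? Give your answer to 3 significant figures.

Semi-major axis a = 6371 + 1260 = 7631 km. Period T = 2π√(a³/μ) = 2π√(7631³/398600) = 6634.1 s = 110.57 min.
During one orbit Earth rotates (6634.1 / 86164) × 360° = 27.72°.

27.7°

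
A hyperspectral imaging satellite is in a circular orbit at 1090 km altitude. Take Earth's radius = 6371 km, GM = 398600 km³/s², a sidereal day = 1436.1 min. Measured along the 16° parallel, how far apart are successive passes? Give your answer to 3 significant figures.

2860 km

Semi-major axis a = 6371 + 1090 = 7461 km. Period T = 2π√(a³/μ) = 2π√(7461³/398600) = 6413.7 s = 106.89 min.
Node shift per orbit = (6413.7/86166) × 360° = 26.80°.
Equatorial spacing = 26.80 × 111.2 km/° = 2980 km.
At 16° latitude, spacing = 2980 × cos(16°) = 2864 km.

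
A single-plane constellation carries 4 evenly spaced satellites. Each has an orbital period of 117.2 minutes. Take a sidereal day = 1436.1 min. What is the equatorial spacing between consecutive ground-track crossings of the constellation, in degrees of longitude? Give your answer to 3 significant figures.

T = 117.2 min = 7032.0 s.
Single-satellite node shift = (7032.0/86166) × 360° = 29.38°.
With 4 satellites evenly phased, successive equator crossings are 29.38/4 = 7.345° apart.

7.34°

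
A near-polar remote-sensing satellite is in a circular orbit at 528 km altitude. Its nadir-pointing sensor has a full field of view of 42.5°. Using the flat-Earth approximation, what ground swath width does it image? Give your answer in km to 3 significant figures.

Half-angle = 42.5°/2 = 21.25°.
Swath width ≈ 2h·tan(θ/2) = 2 × 528 × tan(21.25°) = 410.7 km.

411 km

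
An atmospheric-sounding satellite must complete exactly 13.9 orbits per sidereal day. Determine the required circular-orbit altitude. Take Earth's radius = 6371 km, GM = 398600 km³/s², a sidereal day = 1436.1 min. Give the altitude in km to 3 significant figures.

923 km

Required period T = 86166 / 13.9 = 6199.0 s.
From T = 2π√(a³/μ): a = (μ T²/4π²)^(1/3) = (398600 × 6199.0² / 4π²)^(1/3) = 7294 km.
Altitude h = a − R = 7294 − 6371 = 923 km.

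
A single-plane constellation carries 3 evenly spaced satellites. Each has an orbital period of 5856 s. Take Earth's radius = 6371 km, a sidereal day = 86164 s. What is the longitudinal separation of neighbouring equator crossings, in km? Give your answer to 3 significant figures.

Single-satellite node shift = (5856.0/86164) × 360° = 24.47°.
With 3 satellites evenly phased, successive equator crossings are 24.47/3 = 8.156° apart.
That is 8.156 × 111.2 = 907 km at the equator.

907 km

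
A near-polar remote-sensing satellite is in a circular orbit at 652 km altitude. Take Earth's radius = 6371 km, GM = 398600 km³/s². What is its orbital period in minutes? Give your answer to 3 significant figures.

97.6 min

Semi-major axis a = 6371 + 652 = 7023 km. Period T = 2π√(a³/μ) = 2π√(7023³/398600) = 5857.3 s = 97.62 min.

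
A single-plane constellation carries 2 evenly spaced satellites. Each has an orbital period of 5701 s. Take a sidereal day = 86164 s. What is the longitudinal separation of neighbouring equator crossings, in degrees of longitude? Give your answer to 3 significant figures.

Single-satellite node shift = (5701.0/86164) × 360° = 23.82°.
With 2 satellites evenly phased, successive equator crossings are 23.82/2 = 11.910° apart.

11.9°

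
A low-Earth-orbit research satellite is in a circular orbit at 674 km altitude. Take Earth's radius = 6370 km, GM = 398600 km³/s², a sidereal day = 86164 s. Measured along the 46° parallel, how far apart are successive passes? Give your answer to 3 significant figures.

1900 km

Semi-major axis a = 6370 + 674 = 7044 km. Period T = 2π√(a³/μ) = 2π√(7044³/398600) = 5883.6 s = 98.06 min.
Node shift per orbit = (5883.6/86164) × 360° = 24.58°.
Equatorial spacing = 24.58 × 111.2 km/° = 2733 km.
At 46° latitude, spacing = 2733 × cos(46°) = 1898 km.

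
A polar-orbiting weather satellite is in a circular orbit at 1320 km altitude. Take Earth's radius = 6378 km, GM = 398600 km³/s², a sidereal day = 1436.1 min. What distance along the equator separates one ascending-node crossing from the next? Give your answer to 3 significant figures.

Semi-major axis a = 6378 + 1320 = 7698 km. Period T = 2π√(a³/μ) = 2π√(7698³/398600) = 6721.7 s = 112.03 min.
During one orbit Earth rotates (6721.7 / 86166) × 360° = 28.08°.
At the equator that is 28.08° × (2π·6378/360) km/° = 28.08 × 111.3 = 3126 km.

3130 km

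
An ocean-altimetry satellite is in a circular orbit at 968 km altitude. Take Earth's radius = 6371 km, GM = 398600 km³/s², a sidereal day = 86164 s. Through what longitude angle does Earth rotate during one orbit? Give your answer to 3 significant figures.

Semi-major axis a = 6371 + 968 = 7339 km. Period T = 2π√(a³/μ) = 2π√(7339³/398600) = 6257.0 s = 104.28 min.
During one orbit Earth rotates (6257.0 / 86164) × 360° = 26.14°.

26.1°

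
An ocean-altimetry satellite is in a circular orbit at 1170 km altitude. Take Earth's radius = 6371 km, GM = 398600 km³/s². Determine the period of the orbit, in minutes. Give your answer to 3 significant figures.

109 min

Semi-major axis a = 6371 + 1170 = 7541 km. Period T = 2π√(a³/μ) = 2π√(7541³/398600) = 6517.1 s = 108.62 min.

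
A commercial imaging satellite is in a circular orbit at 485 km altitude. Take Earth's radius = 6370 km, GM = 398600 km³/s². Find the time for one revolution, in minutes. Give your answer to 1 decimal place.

94.1 min

Semi-major axis a = 6370 + 485 = 6855 km. Period T = 2π√(a³/μ) = 2π√(6855³/398600) = 5648.4 s = 94.14 min.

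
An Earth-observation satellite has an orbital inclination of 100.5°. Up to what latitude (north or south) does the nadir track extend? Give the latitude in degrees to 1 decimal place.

Retrograde orbit: the ground track reaches ±(180° − i) = ±(180 − 100.5) = ±79.5°.

79.5°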